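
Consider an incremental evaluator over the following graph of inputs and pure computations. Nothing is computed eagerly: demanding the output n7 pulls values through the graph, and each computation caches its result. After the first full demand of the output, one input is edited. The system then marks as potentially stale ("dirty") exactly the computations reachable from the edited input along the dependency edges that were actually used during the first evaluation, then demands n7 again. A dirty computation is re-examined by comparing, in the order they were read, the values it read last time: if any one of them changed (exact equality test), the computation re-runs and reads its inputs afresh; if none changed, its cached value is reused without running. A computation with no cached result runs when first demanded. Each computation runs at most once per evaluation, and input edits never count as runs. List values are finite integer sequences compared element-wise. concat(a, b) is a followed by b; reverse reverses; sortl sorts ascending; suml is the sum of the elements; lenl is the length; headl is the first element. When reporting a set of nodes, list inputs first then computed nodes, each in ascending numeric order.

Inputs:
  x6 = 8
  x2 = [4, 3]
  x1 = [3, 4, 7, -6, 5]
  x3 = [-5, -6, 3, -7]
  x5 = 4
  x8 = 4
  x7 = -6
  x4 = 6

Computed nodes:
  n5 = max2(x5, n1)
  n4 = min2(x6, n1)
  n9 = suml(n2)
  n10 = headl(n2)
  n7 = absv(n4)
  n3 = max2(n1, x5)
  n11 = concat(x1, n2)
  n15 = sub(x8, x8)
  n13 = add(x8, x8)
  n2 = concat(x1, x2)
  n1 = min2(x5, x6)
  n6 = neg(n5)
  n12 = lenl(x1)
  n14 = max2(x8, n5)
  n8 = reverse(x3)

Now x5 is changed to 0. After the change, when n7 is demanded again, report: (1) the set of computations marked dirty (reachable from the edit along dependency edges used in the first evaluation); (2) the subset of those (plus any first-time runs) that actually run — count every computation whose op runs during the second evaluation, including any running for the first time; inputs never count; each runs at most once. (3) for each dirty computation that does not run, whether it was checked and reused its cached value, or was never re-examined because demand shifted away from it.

Dirty set: n1, n4, n7.
Run set: n1, n4, n7 (3 run).
All dirty computations ended up running.

Initial pass — values computed on the first demand:
  n1 = min2(4, 8) = 4
  n4 = min2(8, 4) = 4
  n7 = absv(4) = 4

Second demand — change propagation:
  n1: re-runs because x5 4->0; new result 0.
  n4: re-runs because n1 4->0; new result 0.
  n7: re-runs because n4 4->0; new result 0.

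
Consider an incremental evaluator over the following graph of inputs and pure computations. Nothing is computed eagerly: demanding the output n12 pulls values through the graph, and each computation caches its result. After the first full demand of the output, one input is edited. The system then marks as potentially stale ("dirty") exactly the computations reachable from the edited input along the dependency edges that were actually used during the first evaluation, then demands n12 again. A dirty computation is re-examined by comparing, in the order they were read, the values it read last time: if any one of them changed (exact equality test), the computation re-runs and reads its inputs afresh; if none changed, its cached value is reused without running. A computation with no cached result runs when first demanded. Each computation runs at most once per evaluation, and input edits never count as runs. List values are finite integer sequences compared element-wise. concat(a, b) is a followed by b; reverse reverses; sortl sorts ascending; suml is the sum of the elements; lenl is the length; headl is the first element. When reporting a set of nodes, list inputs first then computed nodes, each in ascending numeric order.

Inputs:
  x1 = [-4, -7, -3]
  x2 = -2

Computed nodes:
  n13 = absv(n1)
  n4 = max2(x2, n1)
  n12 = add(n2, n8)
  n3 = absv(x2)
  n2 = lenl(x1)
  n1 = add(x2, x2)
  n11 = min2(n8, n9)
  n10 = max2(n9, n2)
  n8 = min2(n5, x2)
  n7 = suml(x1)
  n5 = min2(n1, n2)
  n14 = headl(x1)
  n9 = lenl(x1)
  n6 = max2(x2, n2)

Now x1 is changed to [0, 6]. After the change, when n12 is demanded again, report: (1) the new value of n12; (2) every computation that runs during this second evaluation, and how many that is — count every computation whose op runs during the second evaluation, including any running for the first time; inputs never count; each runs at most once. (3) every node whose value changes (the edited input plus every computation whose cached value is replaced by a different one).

Initial pass — values computed on the first demand:
  n1 = add(-2, -2) = -4
  n2 = lenl([-4, -7, -3]) = 3
  n5 = min2(-4, 3) = -4
  n8 = min2(-4, -2) = -4
  n12 = add(3, -4) = -1

Second demand — change propagation:
  n2: re-runs because x1 [-4, -7, -3]->[0, 6]; new result 2.
  n5: re-runs because n2 3->2; new result -4 (unchanged).
  n8: re-examined; everything it read last time is the same (n5 unchanged, x2 unchanged) — cache -4 kept, no run.
  n12: re-runs because n2 3->2; new result -2.

The important point: at n8 every value read last time is unchanged, so the dirty flag clears without a run.

n12 now evaluates to -2.
Run set: n2, n5, n12 (3 run).
Changed values: x1, n2, n12.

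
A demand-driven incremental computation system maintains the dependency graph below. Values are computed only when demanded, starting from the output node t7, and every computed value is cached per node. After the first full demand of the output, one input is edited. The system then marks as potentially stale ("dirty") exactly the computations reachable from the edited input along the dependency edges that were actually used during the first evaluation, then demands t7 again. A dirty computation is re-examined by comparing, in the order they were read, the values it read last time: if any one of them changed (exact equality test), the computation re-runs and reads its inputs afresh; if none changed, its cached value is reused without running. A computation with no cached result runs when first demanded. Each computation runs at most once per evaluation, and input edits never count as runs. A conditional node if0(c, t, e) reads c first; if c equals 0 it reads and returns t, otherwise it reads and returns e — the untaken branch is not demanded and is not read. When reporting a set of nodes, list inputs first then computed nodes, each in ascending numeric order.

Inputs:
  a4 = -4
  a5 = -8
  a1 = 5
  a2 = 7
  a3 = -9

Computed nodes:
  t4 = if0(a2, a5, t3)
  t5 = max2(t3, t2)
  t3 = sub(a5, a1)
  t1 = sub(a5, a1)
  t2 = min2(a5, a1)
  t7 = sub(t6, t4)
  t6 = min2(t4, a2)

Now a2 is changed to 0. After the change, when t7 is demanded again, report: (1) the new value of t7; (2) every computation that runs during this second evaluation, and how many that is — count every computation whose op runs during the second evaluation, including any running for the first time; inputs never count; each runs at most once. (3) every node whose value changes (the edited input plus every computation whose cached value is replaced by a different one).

New value of t7: 0.
Computations that run: t4, t6, t7 — 3 in total.
Values that change: a2, t4, t6.

First evaluation (everything demanded from the output):
  t3 = sub(-8, 5) = -13
  t4 = if0(a2=7 -> else branch t3) = -13
  t6 = min2(-13, 7) = -13
  t7 = sub(-13, -13) = 0

Propagation after the edit:
  t4: runs — a2 7->0; result -8.
  t6: runs — t4 -13->-8; a2 7->0; result -8.
  t7: runs — t6 -13->-8; t4 -13->-8; result 0 (same value as before).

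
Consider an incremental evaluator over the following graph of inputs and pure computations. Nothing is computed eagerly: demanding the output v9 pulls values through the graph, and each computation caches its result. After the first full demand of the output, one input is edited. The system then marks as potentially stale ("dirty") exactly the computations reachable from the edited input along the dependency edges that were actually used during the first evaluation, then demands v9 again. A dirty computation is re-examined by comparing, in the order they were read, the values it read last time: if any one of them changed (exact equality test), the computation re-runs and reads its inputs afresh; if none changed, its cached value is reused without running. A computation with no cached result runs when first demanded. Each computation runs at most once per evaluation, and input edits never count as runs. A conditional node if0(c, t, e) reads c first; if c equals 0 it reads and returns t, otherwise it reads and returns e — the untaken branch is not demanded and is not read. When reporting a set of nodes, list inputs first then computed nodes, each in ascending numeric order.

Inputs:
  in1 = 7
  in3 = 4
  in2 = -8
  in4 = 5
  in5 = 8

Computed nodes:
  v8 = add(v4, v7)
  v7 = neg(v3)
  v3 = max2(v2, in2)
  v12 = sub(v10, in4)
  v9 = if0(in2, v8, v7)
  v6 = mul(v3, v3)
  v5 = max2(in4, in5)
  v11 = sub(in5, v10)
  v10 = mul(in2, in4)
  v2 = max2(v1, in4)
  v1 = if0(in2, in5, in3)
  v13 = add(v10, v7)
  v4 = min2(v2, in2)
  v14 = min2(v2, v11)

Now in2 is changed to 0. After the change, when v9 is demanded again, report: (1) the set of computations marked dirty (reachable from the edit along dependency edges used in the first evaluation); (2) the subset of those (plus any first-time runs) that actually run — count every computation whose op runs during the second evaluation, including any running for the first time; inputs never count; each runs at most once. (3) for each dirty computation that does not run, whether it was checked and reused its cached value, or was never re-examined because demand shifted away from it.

Initial pass — values computed on the first demand:
  v1 = if0(in2=-8 -> else branch in3) = 4
  v2 = max2(4, 5) = 5
  v3 = max2(5, -8) = 5
  v7 = neg(5) = -5
  v9 = if0(in2=-8 -> else branch v7) = -5

Second demand — change propagation:
  v1: re-runs because in2 -8->0; new result 8.
  v2: re-runs because v1 4->8; new result 8.
  v3: re-runs because v2 5->8; in2 -8->0; new result 8.
  v4: newly demanded (no cache) — executes and yields 0.
  v7: re-runs because v3 5->8; new result -8.
  v8: newly demanded (no cache) — executes and yields -8.
  v9: re-runs because in2 -8->0; v7 -5->-8; new result -8.

The important point: the flipped condition pulls in fresh nodes; v4, v8 run for the first time.

Dirty set: v1, v2, v3, v7, v9.
Run set: v1, v2, v3, v4, v7, v8, v9 (7 run).
All dirty computations ended up running.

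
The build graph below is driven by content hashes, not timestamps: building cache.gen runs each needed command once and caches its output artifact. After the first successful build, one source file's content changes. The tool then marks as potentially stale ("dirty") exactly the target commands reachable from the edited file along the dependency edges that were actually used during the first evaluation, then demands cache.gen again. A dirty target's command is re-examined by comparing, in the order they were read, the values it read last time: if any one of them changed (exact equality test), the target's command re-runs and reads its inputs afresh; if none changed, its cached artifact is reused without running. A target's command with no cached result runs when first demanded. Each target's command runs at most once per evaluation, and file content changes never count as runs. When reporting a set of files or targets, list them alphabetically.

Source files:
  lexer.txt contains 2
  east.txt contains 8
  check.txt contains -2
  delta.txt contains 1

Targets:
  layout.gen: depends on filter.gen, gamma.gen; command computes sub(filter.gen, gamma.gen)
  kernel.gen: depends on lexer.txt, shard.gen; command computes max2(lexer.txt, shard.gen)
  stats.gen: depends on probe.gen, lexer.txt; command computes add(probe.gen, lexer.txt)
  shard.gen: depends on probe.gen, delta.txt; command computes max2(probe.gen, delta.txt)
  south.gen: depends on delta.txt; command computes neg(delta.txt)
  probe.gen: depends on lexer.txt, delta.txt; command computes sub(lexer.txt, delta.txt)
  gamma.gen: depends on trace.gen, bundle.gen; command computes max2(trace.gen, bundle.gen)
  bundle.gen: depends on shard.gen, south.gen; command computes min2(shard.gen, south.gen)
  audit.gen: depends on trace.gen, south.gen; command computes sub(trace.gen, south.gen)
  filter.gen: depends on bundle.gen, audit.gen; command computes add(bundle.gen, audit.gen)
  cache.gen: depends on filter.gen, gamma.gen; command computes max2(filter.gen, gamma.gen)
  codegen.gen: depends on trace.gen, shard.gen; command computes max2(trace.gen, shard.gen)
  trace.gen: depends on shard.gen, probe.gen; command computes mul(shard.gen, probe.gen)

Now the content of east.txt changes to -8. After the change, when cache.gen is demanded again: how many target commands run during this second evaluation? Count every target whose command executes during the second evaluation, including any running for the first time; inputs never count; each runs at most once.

Run set: none (0 run).
The important point: nothing the output needs ever reads east.txt, so the edit is invisible to it.

Initial pass — values computed on the first demand:
  probe.gen = sub(2, 1) = 1
  shard.gen = max2(1, 1) = 1
  south.gen = neg(1) = -1
  bundle.gen = min2(1, -1) = -1
  trace.gen = mul(1, 1) = 1
  audit.gen = sub(1, -1) = 2
  filter.gen = add(-1, 2) = 1
  gamma.gen = max2(1, -1) = 1
  cache.gen = max2(1, 1) = 1

Second demand — change propagation:
  no demanded computation ever read east.txt, so the edit dirties nothing and nothing runs.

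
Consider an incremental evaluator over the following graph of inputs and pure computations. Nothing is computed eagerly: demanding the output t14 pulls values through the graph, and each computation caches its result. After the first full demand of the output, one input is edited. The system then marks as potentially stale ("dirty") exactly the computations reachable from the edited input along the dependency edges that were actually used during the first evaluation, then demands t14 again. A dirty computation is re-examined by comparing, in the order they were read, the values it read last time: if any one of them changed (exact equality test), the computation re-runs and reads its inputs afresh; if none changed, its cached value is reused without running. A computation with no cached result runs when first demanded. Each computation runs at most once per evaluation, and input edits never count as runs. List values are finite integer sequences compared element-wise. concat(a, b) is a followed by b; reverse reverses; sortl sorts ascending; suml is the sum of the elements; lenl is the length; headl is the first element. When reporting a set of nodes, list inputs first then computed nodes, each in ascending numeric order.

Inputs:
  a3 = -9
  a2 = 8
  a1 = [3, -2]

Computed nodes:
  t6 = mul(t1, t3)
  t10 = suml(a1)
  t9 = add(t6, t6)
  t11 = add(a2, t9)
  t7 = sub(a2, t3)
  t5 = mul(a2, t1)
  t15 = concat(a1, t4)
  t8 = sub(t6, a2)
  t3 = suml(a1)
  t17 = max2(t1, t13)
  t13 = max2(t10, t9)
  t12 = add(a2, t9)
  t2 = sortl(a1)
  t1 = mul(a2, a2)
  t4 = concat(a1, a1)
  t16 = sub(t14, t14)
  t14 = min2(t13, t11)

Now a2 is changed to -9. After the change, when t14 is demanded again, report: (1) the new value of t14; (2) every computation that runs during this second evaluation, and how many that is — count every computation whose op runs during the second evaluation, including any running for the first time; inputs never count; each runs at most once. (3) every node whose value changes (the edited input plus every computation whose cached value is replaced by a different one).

Initial pass — values computed on the first demand:
  t1 = mul(8, 8) = 64
  t3 = suml([3, -2]) = 1
  t6 = mul(64, 1) = 64
  t9 = add(64, 64) = 128
  t10 = suml([3, -2]) = 1
  t11 = add(8, 128) = 136
  t13 = max2(1, 128) = 128
  t14 = min2(128, 136) = 128

Second demand — change propagation:
  t1: re-runs because a2 8->-9; a2 8->-9; new result 81.
  t6: re-runs because t1 64->81; new result 81.
  t9: re-runs because t6 64->81; t6 64->81; new result 162.
  t11: re-runs because a2 8->-9; t9 128->162; new result 153.
  t13: re-runs because t9 128->162; new result 162.
  t14: re-runs because t13 128->162; t11 136->153; new result 153.

t14 now evaluates to 153.
Run set: t1, t6, t9, t11, t13, t14 (6 run).
Changed values: a2, t1, t6, t9, t11, t13, t14.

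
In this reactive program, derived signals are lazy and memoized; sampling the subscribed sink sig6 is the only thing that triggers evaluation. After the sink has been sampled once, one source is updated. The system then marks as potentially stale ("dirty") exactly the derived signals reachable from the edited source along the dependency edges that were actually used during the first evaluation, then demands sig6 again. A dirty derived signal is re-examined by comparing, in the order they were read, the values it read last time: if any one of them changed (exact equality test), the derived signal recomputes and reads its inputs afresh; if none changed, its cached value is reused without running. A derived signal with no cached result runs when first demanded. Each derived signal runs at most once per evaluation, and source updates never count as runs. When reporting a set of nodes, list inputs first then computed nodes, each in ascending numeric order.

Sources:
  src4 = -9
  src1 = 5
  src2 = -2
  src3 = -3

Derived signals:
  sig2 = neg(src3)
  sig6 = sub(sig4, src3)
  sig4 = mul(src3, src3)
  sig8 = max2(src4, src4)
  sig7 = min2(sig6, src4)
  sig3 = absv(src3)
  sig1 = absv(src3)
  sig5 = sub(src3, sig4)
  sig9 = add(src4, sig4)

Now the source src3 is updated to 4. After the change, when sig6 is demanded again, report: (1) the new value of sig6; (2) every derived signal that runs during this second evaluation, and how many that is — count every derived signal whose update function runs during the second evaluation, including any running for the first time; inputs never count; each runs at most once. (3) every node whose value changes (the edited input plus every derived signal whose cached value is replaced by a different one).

Demanding sig6 again yields 12.
2 derived signals run: sig4, sig6.
The nodes whose values change: src3, sig4.

First demand of the output computes:
  sig4 = mul(-3, -3) = 9
  sig6 = sub(9, -3) = 12

After the edit, cleaning proceeds:
  sig4: a read changed (src3 -3->4; src3 -3->4) — executes, giving 16.
  sig6: a read changed (sig4 9->16; src3 -3->4) — executes, giving 12 — identical to its old value.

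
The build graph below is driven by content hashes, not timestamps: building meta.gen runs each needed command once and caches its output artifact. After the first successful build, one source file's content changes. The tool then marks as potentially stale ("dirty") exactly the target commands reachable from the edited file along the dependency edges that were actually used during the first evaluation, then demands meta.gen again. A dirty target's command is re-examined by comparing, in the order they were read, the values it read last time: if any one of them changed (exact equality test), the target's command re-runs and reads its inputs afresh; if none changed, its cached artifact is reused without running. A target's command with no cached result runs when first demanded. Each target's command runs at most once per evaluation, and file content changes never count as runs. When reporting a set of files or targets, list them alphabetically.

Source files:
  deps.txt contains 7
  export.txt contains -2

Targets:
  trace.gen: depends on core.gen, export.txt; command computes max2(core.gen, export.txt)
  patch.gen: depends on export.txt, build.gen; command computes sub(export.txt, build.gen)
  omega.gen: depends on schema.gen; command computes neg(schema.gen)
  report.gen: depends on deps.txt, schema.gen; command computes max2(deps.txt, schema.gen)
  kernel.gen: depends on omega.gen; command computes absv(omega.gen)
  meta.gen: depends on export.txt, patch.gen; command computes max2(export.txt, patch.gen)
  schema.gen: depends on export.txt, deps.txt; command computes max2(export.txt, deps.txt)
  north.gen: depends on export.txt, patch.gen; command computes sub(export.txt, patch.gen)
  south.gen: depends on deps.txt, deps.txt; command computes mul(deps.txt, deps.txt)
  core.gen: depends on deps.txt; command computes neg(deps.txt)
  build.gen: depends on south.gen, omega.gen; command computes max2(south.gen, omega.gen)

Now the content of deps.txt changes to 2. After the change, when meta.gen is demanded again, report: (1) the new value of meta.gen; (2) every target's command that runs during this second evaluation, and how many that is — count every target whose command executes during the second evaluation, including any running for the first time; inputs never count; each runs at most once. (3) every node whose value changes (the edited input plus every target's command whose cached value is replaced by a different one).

meta.gen now evaluates to -2.
Run set: build.gen, meta.gen, omega.gen, patch.gen, schema.gen, south.gen (6 run).
Changed values: build.gen, deps.txt, omega.gen, patch.gen, schema.gen, south.gen.

Initial pass — values computed on the first demand:
  schema.gen = max2(-2, 7) = 7
  omega.gen = neg(7) = -7
  south.gen = mul(7, 7) = 49
  build.gen = max2(49, -7) = 49
  patch.gen = sub(-2, 49) = -51
  meta.gen = max2(-2, -51) = -2

Second demand — change propagation:
  schema.gen: re-runs because deps.txt 7->2; new result 2.
  omega.gen: re-runs because schema.gen 7->2; new result -2.
  south.gen: re-runs because deps.txt 7->2; deps.txt 7->2; new result 4.
  build.gen: re-runs because south.gen 49->4; omega.gen -7->-2; new result 4.
  patch.gen: re-runs because build.gen 49->4; new result -6.
  meta.gen: re-runs because patch.gen -51->-6; new result -2 (unchanged).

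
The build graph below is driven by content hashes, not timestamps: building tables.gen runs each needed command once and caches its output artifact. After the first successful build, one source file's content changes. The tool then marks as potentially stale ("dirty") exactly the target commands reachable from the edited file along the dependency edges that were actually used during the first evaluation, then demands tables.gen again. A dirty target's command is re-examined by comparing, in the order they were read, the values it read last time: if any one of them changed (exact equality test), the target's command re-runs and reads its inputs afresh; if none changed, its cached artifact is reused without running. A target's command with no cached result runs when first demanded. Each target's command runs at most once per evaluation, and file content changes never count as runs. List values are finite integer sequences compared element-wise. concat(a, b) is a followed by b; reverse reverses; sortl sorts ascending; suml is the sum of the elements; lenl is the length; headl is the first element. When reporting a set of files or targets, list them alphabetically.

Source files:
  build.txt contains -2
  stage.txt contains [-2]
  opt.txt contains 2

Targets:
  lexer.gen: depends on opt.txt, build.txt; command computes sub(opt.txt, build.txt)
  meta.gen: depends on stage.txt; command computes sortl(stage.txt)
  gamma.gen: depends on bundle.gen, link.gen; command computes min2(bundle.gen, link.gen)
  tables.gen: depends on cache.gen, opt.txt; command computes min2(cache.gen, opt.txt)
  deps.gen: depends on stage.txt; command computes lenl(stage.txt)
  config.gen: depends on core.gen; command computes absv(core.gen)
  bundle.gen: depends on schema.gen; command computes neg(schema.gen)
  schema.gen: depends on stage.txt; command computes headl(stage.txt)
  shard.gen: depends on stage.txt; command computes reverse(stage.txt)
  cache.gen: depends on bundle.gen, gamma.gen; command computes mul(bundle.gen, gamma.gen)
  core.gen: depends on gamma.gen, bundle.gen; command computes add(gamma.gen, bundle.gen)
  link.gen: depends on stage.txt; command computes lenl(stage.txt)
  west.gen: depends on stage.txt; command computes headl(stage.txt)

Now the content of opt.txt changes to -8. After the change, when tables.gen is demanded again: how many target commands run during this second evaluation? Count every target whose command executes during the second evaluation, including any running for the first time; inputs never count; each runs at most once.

Initial pass — values computed on the first demand:
  link.gen = lenl([-2]) = 1
  schema.gen = headl([-2]) = -2
  bundle.gen = neg(-2) = 2
  gamma.gen = min2(2, 1) = 1
  cache.gen = mul(2, 1) = 2
  tables.gen = min2(2, 2) = 2

Second demand — change propagation:
  tables.gen: re-runs because opt.txt 2->-8; new result -8.

Run set: tables.gen (1 run).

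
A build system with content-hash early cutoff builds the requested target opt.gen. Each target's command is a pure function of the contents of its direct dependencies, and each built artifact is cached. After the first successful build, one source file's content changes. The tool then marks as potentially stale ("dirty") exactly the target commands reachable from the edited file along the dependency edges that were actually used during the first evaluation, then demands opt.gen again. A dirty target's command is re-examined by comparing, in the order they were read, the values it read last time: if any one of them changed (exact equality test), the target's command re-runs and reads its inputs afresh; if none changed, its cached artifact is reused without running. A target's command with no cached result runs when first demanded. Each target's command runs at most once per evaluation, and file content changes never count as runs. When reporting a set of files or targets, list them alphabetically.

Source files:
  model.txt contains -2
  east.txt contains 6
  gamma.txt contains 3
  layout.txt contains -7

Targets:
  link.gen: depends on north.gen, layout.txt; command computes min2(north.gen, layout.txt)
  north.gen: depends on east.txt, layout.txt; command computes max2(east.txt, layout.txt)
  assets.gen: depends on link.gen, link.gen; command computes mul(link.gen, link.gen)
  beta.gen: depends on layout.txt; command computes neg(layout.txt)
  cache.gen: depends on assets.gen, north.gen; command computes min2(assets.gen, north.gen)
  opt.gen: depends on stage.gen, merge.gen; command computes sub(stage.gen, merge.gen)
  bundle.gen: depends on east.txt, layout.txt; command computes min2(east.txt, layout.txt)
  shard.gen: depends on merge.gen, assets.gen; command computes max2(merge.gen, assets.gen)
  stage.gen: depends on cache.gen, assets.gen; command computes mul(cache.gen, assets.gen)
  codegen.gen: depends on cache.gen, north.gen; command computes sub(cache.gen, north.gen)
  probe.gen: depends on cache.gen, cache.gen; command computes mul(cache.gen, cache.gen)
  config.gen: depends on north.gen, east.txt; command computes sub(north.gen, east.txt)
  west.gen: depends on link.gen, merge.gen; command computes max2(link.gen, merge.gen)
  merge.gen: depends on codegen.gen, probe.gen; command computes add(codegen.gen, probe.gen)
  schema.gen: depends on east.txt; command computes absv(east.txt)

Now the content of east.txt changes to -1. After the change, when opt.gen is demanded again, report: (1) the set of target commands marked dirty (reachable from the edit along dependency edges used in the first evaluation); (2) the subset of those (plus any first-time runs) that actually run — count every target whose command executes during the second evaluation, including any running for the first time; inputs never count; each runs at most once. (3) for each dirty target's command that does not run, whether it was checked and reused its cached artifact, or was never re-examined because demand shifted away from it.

Marked dirty: assets.gen, cache.gen, codegen.gen, link.gen, merge.gen, north.gen, opt.gen, probe.gen, stage.gen.
Target commands that run: cache.gen, codegen.gen, link.gen, merge.gen, north.gen, opt.gen, probe.gen, stage.gen — 8 in total.
Checked but reused from cache: assets.gen.
Key observation: the cutoff stops propagation at assets.gen — its inputs' values are unchanged, so it reuses its cache.

First evaluation (everything demanded from the output):
  north.gen = max2(6, -7) = 6
  link.gen = min2(6, -7) = -7
  assets.gen = mul(-7, -7) = 49
  cache.gen = min2(49, 6) = 6
  codegen.gen = sub(6, 6) = 0
  probe.gen = mul(6, 6) = 36
  merge.gen = add(0, 36) = 36
  stage.gen = mul(6, 49) = 294
  opt.gen = sub(294, 36) = 258

Propagation after the edit:
  north.gen: runs — east.txt 6->-1; result -1.
  link.gen: runs — north.gen 6->-1; result -7 (same value as before).
  assets.gen: checked — values it read are unchanged (link.gen unchanged, link.gen unchanged); reused cached 49 without running.
  cache.gen: runs — north.gen 6->-1; result -1.
  codegen.gen: runs — cache.gen 6->-1; north.gen 6->-1; result 0 (same value as before).
  probe.gen: runs — cache.gen 6->-1; cache.gen 6->-1; result 1.
  merge.gen: runs — probe.gen 36->1; result 1.
  stage.gen: runs — cache.gen 6->-1; result -49.
  opt.gen: runs — stage.gen 294->-49; merge.gen 36->1; result -50.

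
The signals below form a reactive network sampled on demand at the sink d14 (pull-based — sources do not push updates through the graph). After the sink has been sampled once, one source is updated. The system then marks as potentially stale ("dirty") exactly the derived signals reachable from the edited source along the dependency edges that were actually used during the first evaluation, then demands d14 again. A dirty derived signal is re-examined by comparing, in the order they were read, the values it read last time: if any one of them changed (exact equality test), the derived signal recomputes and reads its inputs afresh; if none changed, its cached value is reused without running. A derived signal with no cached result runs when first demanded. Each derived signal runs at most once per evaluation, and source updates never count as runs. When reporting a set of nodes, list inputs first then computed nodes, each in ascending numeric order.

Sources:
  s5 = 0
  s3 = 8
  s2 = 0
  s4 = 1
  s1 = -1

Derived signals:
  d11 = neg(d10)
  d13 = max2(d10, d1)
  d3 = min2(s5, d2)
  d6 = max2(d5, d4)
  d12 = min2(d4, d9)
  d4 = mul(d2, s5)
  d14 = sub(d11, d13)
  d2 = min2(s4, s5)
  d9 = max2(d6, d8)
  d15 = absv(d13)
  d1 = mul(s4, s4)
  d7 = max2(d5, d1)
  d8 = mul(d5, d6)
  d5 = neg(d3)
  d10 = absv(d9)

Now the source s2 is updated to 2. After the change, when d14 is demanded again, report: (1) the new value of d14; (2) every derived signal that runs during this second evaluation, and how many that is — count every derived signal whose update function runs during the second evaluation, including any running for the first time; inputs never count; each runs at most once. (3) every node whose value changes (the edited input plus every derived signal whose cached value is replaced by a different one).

Initial pass — values computed on the first demand:
  d1 = mul(1, 1) = 1
  d2 = min2(1, 0) = 0
  d3 = min2(0, 0) = 0
  d4 = mul(0, 0) = 0
  d5 = neg(0) = 0
  d6 = max2(0, 0) = 0
  d8 = mul(0, 0) = 0
  d9 = max2(0, 0) = 0
  d10 = absv(0) = 0
  d11 = neg(0) = 0
  d13 = max2(0, 1) = 1
  d14 = sub(0, 1) = -1

Second demand — change propagation:
  no demanded computation ever read s2, so the edit dirties nothing and nothing runs.

The important point: nothing the output needs ever reads s2, so the edit is invisible to it.

d14 now evaluates to -1.
Run set: none (0 run).
Changed values: s2.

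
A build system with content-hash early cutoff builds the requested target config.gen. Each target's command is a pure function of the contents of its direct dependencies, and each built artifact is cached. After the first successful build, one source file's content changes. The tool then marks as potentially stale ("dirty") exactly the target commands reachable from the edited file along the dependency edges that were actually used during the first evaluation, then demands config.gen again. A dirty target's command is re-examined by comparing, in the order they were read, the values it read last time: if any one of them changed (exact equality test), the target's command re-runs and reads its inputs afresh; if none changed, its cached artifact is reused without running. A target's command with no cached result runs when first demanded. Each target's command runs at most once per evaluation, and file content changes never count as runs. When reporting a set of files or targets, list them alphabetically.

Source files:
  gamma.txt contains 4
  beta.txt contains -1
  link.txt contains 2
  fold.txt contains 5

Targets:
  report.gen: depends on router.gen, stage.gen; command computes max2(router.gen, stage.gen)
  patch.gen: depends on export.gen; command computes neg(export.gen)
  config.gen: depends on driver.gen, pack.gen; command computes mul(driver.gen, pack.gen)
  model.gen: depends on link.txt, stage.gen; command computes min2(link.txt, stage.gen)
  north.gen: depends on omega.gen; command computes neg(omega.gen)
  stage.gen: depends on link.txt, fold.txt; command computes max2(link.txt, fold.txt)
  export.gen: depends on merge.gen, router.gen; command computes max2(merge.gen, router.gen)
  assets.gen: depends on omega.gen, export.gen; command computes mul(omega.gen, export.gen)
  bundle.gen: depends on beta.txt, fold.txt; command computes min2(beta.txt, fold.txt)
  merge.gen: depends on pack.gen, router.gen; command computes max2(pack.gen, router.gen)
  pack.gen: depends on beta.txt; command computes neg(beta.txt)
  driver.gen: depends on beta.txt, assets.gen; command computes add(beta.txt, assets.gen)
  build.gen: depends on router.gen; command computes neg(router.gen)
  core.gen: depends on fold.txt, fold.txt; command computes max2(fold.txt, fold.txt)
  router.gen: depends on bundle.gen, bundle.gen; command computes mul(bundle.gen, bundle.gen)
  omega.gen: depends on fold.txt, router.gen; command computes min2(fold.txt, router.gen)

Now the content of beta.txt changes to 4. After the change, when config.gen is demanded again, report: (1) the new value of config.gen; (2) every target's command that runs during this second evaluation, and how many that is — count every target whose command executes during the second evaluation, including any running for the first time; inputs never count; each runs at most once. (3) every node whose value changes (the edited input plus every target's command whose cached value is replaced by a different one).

New value of config.gen: -336.
Target commands that run: assets.gen, bundle.gen, config.gen, driver.gen, export.gen, merge.gen, omega.gen, pack.gen, router.gen — 9 in total.
Values that change: assets.gen, beta.txt, bundle.gen, config.gen, driver.gen, export.gen, merge.gen, omega.gen, pack.gen, router.gen.

First evaluation (everything demanded from the output):
  bundle.gen = min2(-1, 5) = -1
  pack.gen = neg(-1) = 1
  router.gen = mul(-1, -1) = 1
  merge.gen = max2(1, 1) = 1
  export.gen = max2(1, 1) = 1
  omega.gen = min2(5, 1) = 1
  assets.gen = mul(1, 1) = 1
  driver.gen = add(-1, 1) = 0
  config.gen = mul(0, 1) = 0

Propagation after the edit:
  bundle.gen: runs — beta.txt -1->4; result 4.
  pack.gen: runs — beta.txt -1->4; result -4.
  router.gen: runs — bundle.gen -1->4; bundle.gen -1->4; result 16.
  merge.gen: runs — pack.gen 1->-4; router.gen 1->16; result 16.
  export.gen: runs — merge.gen 1->16; router.gen 1->16; result 16.
  omega.gen: runs — router.gen 1->16; result 5.
  assets.gen: runs — omega.gen 1->5; export.gen 1->16; result 80.
  driver.gen: runs — beta.txt -1->4; assets.gen 1->80; result 84.
  config.gen: runs — driver.gen 0->84; pack.gen 1->-4; result -336.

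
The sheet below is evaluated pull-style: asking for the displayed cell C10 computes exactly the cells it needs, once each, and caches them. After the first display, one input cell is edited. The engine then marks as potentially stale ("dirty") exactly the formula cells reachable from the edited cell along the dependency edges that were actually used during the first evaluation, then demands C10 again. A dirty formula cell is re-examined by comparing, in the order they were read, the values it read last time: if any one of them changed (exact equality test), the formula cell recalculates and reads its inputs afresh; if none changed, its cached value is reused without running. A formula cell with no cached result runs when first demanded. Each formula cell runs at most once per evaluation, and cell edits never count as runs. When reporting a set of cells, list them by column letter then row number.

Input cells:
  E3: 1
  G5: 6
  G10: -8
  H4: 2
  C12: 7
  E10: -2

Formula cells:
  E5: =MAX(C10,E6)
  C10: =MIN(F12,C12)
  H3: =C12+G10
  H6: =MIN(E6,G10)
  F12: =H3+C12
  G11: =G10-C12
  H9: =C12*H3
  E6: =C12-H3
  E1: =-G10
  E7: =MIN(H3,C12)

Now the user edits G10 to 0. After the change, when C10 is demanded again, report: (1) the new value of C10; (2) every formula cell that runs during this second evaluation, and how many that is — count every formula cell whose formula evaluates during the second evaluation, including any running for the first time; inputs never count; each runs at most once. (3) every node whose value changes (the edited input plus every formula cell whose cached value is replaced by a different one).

First demand of the output computes:
  H3 = 7 + -8 = -1
  F12 = -1 + 7 = 6
  C10 = MIN(6, 7) = 6

After the edit, cleaning proceeds:
  H3: a read changed (G10 -8->0) — executes, giving 7.
  F12: a read changed (H3 -1->7) — executes, giving 14.
  C10: a read changed (F12 6->14) — executes, giving 7.

Demanding C10 again yields 7.
3 formula cells run: C10, F12, H3.
The nodes whose values change: C10, F12, G10, H3.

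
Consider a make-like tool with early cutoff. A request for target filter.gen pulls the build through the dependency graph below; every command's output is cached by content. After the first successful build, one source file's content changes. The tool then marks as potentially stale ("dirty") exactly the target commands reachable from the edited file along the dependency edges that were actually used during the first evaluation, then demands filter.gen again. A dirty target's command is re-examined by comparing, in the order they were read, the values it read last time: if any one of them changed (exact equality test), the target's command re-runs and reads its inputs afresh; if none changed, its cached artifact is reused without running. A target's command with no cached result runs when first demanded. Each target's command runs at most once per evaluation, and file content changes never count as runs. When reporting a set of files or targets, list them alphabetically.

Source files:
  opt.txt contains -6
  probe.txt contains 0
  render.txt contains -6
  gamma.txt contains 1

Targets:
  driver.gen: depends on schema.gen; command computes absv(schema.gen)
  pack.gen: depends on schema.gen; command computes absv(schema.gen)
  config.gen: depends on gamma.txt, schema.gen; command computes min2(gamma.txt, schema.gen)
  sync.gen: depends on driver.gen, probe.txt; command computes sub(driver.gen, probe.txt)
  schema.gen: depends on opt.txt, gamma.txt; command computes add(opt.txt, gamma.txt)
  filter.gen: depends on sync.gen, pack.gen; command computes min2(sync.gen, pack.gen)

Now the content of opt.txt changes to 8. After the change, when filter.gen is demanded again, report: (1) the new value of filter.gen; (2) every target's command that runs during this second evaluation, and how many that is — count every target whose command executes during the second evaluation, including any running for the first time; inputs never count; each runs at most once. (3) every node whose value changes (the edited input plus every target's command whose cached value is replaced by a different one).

First demand of the output computes:
  schema.gen = add(-6, 1) = -5
  driver.gen = absv(-5) = 5
  pack.gen = absv(-5) = 5
  sync.gen = sub(5, 0) = 5
  filter.gen = min2(5, 5) = 5

After the edit, cleaning proceeds:
  schema.gen: a read changed (opt.txt -6->8) — executes, giving 9.
  driver.gen: a read changed (schema.gen -5->9) — executes, giving 9.
  pack.gen: a read changed (schema.gen -5->9) — executes, giving 9.
  sync.gen: a read changed (driver.gen 5->9) — executes, giving 9.
  filter.gen: a read changed (sync.gen 5->9; pack.gen 5->9) — executes, giving 9.

Demanding filter.gen again yields 9.
5 target commands run: driver.gen, filter.gen, pack.gen, schema.gen, sync.gen.
The nodes whose values change: driver.gen, filter.gen, opt.txt, pack.gen, schema.gen, sync.gen.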